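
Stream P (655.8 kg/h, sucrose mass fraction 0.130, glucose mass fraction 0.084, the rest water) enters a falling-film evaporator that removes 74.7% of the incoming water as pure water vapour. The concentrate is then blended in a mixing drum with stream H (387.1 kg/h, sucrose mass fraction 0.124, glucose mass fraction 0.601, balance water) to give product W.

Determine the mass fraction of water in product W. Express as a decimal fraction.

0.360

Vapour removed = 0.747×0.786×655.8 = 385.05 kg/h; concentrate = 270.75 kg/h.
water reaching the mixer = 130.41 (from concentrate) + 387.1×0.275 = 236.86 kg/h.
Product flow = 270.75 + 387.1 = 657.85 kg/h; water fraction = 0.360.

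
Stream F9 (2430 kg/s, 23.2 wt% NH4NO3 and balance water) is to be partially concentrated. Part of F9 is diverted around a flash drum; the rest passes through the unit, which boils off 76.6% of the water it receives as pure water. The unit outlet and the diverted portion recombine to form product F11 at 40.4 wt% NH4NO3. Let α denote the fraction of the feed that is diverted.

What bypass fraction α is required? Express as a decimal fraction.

All 2430×0.232 = 563.76 kg/s of NH4NO3 reaches F11, so F11 = 563.76/0.404 = 1395.4 kg/s and vapour = 1034.6 kg/s.
The evaporator receives (1−α)·2430 of feed at 0.768 water and removes 0.766 of that water:
0.766×0.768×(1−α)×2430 = 1034.6
(1−α) = 1034.6/1429.5 = 0.7237;  α = 0.2763.

0.276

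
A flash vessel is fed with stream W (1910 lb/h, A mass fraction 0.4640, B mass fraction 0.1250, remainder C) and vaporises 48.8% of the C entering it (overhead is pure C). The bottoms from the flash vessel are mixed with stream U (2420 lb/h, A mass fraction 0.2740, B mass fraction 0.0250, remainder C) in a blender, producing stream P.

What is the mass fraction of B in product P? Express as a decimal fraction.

Vapour removed = 0.488×0.411×1910 = 383.08 lb/h; concentrate = 1526.9 lb/h.
B reaching the mixer = 238.75 (from concentrate) + 2420×0.025 = 299.25 lb/h.
Product flow = 1526.9 + 2420 = 3946.9 lb/h; B fraction = 0.0758.

0.0758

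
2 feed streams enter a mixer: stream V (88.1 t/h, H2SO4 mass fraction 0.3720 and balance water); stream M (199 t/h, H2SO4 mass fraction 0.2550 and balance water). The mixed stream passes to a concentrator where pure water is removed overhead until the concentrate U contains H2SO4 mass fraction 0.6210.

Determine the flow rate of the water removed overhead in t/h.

152.6 t/h

H2SO4 entering = 88.1×0.372 + 199×0.255 = 83.518 t/h.
All H2SO4 reports to U, so U = 83.518/0.621 = 134.49 t/h.
Total feed = 287.1 t/h; overhead = 287.1 − 134.49 = 152.61 t/h.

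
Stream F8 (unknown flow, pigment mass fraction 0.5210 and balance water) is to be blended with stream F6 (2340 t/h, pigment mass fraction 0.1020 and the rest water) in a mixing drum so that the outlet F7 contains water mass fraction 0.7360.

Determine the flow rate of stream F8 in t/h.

1475 t/h

Let F8 be the unknown flow. Total out = 2340 + F8.
water balance: 2101.3 + 0.479·F8 = 0.736·(2340 + F8)
(0.479 − 0.736)·F8 = 0.736×2340 − 2101.3 = -379.08
F8 = -379.08 / -0.257 = 1475 t/h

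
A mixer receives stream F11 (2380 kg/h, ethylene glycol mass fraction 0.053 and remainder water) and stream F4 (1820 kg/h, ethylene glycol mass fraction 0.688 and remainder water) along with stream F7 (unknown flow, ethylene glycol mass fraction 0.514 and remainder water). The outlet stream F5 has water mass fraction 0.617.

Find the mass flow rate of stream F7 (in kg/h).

Let F7 be the unknown flow. Total out = 4200 + F7.
water balance: 2821.7 + 0.486·F7 = 0.617·(4200 + F7)
(0.486 − 0.617)·F7 = 0.617×4200 − 2821.7 = -230.3
F7 = -230.3 / -0.131 = 1758 kg/h

1758 kg/h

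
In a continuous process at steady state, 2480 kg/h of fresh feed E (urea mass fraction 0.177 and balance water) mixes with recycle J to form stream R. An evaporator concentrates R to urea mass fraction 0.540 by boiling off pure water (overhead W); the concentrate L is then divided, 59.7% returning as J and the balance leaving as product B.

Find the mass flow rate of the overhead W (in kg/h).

1667 kg/h

Overall urea balance (none leaves overhead): urea in fresh feed = urea in product, i.e. 2480×0.177 = (1−0.597)·L·0.540.
L = 438.96/(0.540×0.403) = 2017.1 kg/h.
Recycle J = 0.597×2017.1 = 1204.2 kg/h.
Combined feed R = 2480 + 1204.2 = 3684.2 kg/h.
Overhead W = R − L = 3684.2 − 2017.1 = 1667.1 kg/h.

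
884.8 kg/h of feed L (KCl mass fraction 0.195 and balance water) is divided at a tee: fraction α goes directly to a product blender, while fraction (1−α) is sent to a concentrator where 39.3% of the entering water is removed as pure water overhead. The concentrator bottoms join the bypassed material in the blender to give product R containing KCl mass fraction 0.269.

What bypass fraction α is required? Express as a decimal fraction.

All 884.8×0.195 = 172.54 kg/h of KCl reaches R, so R = 172.54/0.269 = 641.4 kg/h and vapour = 243.4 kg/h.
The evaporator receives (1−α)·884.8 of feed at 0.805 water and removes 0.393 of that water:
0.393×0.805×(1−α)×884.8 = 243.4
(1−α) = 243.4/279.92 = 0.8695;  α = 0.1305.

0.130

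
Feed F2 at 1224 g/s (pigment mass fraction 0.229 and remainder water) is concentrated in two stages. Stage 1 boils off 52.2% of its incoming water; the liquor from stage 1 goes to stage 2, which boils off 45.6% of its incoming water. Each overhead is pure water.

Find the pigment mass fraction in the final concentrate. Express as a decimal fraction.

0.533

water in feed = 1224×0.771 = 943.7 g/s.
After stage 1: water left = (1−0.522)×943.7 = 451.09; stream total = 731.39 g/s.
After stage 2: water left = (1−0.456)×451.09 = 245.39; final concentrate = 525.69 g/s.
pigment fraction = 280.3/525.69 = 0.533.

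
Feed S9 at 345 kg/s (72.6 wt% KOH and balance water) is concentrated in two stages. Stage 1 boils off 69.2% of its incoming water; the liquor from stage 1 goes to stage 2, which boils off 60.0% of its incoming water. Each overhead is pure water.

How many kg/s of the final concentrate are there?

262.1 kg/s

water in feed = 345×0.274 = 94.53 kg/s.
After stage 1: water left = (1−0.692)×94.53 = 29.115; stream total = 279.59 kg/s.
After stage 2: water left = (1−0.600)×29.115 = 11.646; final concentrate = 262.12 kg/s.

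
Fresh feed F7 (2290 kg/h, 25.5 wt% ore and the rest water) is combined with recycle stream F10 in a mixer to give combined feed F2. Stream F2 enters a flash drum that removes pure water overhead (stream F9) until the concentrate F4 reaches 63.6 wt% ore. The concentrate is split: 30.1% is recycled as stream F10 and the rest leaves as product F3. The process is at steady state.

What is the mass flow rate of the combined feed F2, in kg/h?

2685 kg/h

Overall ore balance (none leaves overhead): ore in fresh feed = ore in product, i.e. 2290×0.255 = (1−0.301)·F4·0.636.
F4 = 583.95/(0.636×0.699) = 1313.5 kg/h.
Recycle F10 = 0.301×1313.5 = 395.37 kg/h.
Combined feed F2 = 2290 + 395.37 = 2685.4 kg/h.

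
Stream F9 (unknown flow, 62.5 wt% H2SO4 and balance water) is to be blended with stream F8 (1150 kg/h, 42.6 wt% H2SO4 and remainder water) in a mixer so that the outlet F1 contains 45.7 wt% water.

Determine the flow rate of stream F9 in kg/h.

1641 kg/h

Let F9 be the unknown flow. Total out = 1150 + F9.
water balance: 660.1 + 0.375·F9 = 0.457·(1150 + F9)
(0.375 − 0.457)·F9 = 0.457×1150 − 660.1 = -134.55
F9 = -134.55 / -0.082 = 1640.9 kg/h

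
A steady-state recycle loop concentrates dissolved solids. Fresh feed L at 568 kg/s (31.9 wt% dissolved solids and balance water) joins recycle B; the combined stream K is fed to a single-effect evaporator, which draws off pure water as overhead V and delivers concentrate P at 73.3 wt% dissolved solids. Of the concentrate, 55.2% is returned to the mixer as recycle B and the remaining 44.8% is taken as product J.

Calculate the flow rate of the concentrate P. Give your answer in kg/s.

551.8 kg/s

Overall dissolved solids balance (none leaves overhead): dissolved solids in fresh feed = dissolved solids in product, i.e. 568×0.319 = (1−0.552)·P·0.733.
P = 181.19/(0.733×0.448) = 551.77 kg/s.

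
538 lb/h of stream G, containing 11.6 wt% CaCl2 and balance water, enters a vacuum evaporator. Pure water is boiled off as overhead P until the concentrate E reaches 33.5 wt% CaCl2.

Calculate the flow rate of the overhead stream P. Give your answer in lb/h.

CaCl2 is conserved: 538×0.116 = 62.408 lb/h all reports to the concentrate.
Concentrate = 62.408/(target fraction) = 186.29 lb/h.
Overhead = 538 − 186.29 = 351.71 lb/h.

351.7 lb/h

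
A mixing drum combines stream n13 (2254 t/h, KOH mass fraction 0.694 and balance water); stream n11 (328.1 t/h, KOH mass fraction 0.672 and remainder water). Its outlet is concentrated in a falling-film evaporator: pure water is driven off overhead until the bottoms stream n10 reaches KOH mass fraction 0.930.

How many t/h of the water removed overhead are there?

663 t/h

KOH entering = 2254×0.694 + 328.1×0.672 = 1784.8 t/h.
All KOH reports to n10, so n10 = 1784.8/0.930 = 1919.1 t/h.
Total feed = 2582.1 t/h; overhead = 2582.1 − 1919.1 = 663 t/h.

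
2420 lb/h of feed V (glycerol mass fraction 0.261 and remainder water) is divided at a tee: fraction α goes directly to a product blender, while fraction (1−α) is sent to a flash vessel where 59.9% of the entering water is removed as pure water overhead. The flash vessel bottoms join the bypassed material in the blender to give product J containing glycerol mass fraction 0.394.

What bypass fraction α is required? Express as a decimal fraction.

0.237

All 2420×0.261 = 631.62 lb/h of glycerol reaches J, so J = 631.62/0.394 = 1603.1 lb/h and vapour = 816.9 lb/h.
The evaporator receives (1−α)·2420 of feed at 0.739 water and removes 0.599 of that water:
0.599×0.739×(1−α)×2420 = 816.9
(1−α) = 816.9/1071.2 = 0.7626;  α = 0.2374.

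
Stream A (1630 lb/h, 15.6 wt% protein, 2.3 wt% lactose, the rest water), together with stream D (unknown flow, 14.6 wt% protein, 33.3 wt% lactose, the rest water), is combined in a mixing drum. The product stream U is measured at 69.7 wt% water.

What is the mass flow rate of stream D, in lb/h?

Let D be the unknown flow. Total out = 1630 + D.
water balance: 1338.2 + 0.521·D = 0.697·(1630 + D)
(0.521 − 0.697)·D = 0.697×1630 − 1338.2 = -202.12
D = -202.12 / -0.176 = 1148.4 lb/h

1148 lb/h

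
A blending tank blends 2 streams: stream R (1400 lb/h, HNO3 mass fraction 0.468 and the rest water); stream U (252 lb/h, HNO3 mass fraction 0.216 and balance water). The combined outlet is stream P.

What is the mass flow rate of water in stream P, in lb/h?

water out = water in = 1400×0.532 + 252×0.784 = 942.37 lb/h.

942.4 lb/h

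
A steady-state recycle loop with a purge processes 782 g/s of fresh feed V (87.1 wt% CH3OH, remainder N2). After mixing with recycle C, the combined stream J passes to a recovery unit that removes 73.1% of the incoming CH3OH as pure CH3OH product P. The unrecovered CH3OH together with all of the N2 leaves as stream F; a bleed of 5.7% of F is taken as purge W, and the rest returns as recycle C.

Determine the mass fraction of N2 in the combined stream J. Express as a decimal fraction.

0.660

N2 enters only via V and leaves only via the purge: 782×0.129 = 0.057×(N2 in F), and the recovery unit passes all N2, so N2 in J = N2 in F = 1769.8 g/s.
CH3OH in J: m_A = 782×0.871 + (1−0.057)·(1−0.731)·m_A, so m_A = 681.12/0.7463 = 912.62 g/s.
J = 912.62 + 1769.8 = 2682.4 g/s.
N2 fraction in J = 1769.8/2682.4 = 0.660.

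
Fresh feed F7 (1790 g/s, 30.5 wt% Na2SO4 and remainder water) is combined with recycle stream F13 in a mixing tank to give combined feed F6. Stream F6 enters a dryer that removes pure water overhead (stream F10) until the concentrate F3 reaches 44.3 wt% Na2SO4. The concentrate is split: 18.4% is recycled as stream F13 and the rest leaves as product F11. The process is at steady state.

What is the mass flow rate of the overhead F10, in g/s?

Overall Na2SO4 balance (none leaves overhead): Na2SO4 in fresh feed = Na2SO4 in product, i.e. 1790×0.305 = (1−0.184)·F3·0.443.
F3 = 545.95/(0.443×0.816) = 1510.3 g/s.
Recycle F13 = 0.184×1510.3 = 277.89 g/s.
Combined feed F6 = 1790 + 277.89 = 2067.9 g/s.
Overhead F10 = F6 − F3 = 2067.9 − 1510.3 = 557.61 g/s.

557.6 g/s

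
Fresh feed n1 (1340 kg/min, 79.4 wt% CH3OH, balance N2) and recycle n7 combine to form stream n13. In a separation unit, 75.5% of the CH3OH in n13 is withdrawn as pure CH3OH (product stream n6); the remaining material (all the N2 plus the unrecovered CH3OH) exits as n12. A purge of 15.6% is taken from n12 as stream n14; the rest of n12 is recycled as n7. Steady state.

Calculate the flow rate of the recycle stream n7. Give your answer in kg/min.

N2 enters only via n1 and leaves only via the purge: 1340×0.206 = 0.156×(N2 in n12), and the separation unit passes all N2, so N2 in n13 = N2 in n12 = 1769.5 kg/min.
CH3OH in n13: m_A = 1340×0.794 + (1−0.156)·(1−0.755)·m_A, so m_A = 1064/0.7932 = 1341.3 kg/min.
n12 = (1−0.755)×1341.3 + 1769.5 = 2098.1 kg/min.
Recycle n7 = (1−0.156)×2098.1 = 1770.8 kg/min.

1771 kg/min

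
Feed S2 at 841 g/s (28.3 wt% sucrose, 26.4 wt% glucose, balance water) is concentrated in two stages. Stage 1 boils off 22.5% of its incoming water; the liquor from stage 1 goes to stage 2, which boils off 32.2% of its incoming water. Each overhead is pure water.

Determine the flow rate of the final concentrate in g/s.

water in feed = 841×0.453 = 380.97 g/s.
After stage 1: water left = (1−0.225)×380.97 = 295.25; stream total = 755.28 g/s.
After stage 2: water left = (1−0.322)×295.25 = 200.18; final concentrate = 660.21 g/s.

660.2 g/s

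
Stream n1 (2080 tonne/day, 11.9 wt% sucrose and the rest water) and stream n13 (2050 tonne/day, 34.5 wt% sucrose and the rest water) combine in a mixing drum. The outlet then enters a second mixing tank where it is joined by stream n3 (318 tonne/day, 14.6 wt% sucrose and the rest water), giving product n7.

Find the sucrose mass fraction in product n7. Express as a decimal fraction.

0.2251

Overall, product flow = 4448 tonne/day.
sucrose in = 2080×0.119 + 2050×0.345 + 318×0.146 = 1001.2 tonne/day.
sucrose fraction in n7 = 0.2251.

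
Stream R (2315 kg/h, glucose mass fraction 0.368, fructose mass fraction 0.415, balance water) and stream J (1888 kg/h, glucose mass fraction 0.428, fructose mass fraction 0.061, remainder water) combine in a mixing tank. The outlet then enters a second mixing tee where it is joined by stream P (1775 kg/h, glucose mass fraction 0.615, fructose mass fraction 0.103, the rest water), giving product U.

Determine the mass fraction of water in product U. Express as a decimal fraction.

Overall, product flow = 5978 kg/h.
water in = 2315×0.217 + 1888×0.511 + 1775×0.282 = 1967.7 kg/h.
water fraction in U = 0.329.

0.329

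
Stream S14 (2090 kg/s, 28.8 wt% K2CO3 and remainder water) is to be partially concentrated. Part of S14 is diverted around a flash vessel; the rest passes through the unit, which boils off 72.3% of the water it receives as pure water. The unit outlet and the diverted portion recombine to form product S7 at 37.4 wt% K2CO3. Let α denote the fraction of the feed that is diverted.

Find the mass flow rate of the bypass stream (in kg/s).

1156 kg/s

All 2090×0.288 = 601.92 kg/s of K2CO3 reaches S7, so S7 = 601.92/0.374 = 1609.4 kg/s and vapour = 480.59 kg/s.
The evaporator receives (1−α)·2090 of feed at 0.712 water and removes 0.723 of that water:
0.723×0.712×(1−α)×2090 = 480.59
(1−α) = 480.59/1075.9 = 0.4467;  α = 0.5533.
Bypass flow = 0.5533×2090 = 1156.4 kg/s.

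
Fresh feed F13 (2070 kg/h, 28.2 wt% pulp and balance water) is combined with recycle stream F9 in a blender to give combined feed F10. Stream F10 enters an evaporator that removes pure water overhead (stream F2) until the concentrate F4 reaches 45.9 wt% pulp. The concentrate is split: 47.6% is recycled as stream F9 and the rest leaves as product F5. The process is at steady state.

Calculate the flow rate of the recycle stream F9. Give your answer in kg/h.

1155 kg/h

Overall pulp balance (none leaves overhead): pulp in fresh feed = pulp in product, i.e. 2070×0.282 = (1−0.476)·F4·0.459.
F4 = 583.74/(0.459×0.524) = 2427 kg/h.
Recycle F9 = 0.476×2427 = 1155.3 kg/h.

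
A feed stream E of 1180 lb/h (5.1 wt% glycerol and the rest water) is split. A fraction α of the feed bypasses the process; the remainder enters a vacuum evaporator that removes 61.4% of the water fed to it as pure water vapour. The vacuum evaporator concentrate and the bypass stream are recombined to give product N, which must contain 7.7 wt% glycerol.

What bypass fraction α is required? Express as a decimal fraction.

0.421

All 1180×0.051 = 60.18 lb/h of glycerol reaches N, so N = 60.18/0.077 = 781.56 lb/h and vapour = 398.44 lb/h.
The evaporator receives (1−α)·1180 of feed at 0.949 water and removes 0.614 of that water:
0.614×0.949×(1−α)×1180 = 398.44
(1−α) = 398.44/687.57 = 0.5795;  α = 0.4205.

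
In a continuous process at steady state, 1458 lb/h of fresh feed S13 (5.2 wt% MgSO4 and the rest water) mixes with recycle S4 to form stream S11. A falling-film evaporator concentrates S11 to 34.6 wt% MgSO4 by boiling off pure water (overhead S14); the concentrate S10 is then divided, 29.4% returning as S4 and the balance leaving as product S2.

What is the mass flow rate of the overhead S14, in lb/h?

Overall MgSO4 balance (none leaves overhead): MgSO4 in fresh feed = MgSO4 in product, i.e. 1458×0.052 = (1−0.294)·S10·0.346.
S10 = 75.816/(0.346×0.706) = 310.37 lb/h.
Recycle S4 = 0.294×310.37 = 91.249 lb/h.
Combined feed S11 = 1458 + 91.249 = 1549.2 lb/h.
Overhead S14 = S11 − S10 = 1549.2 − 310.37 = 1238.9 lb/h.

1239 lb/h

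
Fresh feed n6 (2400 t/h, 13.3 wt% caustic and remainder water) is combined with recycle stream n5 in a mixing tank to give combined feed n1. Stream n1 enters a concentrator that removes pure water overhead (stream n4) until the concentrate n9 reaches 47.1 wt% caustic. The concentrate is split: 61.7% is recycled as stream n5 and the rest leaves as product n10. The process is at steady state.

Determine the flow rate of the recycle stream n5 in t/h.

Overall caustic balance (none leaves overhead): caustic in fresh feed = caustic in product, i.e. 2400×0.133 = (1−0.617)·n9·0.471.
n9 = 319.2/(0.471×0.383) = 1769.5 t/h.
Recycle n5 = 0.617×1769.5 = 1091.8 t/h.

1092 t/h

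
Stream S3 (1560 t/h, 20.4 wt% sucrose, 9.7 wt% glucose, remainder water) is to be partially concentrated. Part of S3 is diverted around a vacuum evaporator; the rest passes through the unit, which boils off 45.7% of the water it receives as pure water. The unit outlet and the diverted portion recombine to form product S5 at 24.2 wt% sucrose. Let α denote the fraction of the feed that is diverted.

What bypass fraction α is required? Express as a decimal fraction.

0.508

All 1560×0.204 = 318.24 t/h of sucrose reaches S5, so S5 = 318.24/0.242 = 1315 t/h and vapour = 244.96 t/h.
The evaporator receives (1−α)·1560 of feed at 0.699 water and removes 0.457 of that water:
0.457×0.699×(1−α)×1560 = 244.96
(1−α) = 244.96/498.33 = 0.4916;  α = 0.5084.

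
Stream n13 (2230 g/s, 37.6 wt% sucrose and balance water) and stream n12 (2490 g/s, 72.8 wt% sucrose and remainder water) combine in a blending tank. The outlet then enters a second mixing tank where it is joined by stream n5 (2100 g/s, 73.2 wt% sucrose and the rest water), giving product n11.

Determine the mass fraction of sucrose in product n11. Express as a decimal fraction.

Overall, product flow = 6820 g/s.
sucrose in = 2230×0.376 + 2490×0.728 + 2100×0.732 = 4188.4 g/s.
sucrose fraction in n11 = 0.614.

0.614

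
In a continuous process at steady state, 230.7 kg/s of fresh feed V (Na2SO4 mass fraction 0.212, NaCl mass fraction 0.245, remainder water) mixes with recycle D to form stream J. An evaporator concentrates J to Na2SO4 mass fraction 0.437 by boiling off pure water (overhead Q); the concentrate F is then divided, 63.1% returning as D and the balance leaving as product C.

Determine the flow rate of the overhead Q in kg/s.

118.8 kg/s

Overall Na2SO4 balance (none leaves overhead): Na2SO4 in fresh feed = Na2SO4 in product, i.e. 230.7×0.212 = (1−0.631)·F·0.437.
F = 48.908/(0.437×0.369) = 303.3 kg/s.
Recycle D = 0.631×303.3 = 191.38 kg/s.
Combined feed J = 230.7 + 191.38 = 422.08 kg/s.
Overhead Q = J − F = 422.08 − 303.3 = 118.78 kg/s.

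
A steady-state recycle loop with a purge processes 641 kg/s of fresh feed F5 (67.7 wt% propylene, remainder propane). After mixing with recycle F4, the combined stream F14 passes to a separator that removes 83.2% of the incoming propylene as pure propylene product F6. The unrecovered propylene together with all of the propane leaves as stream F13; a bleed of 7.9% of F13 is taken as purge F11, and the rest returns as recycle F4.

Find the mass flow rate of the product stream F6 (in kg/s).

427.1 kg/s

propylene in F14: m_A = 641×0.677 + (1−0.079)·(1−0.832)·m_A, so m_A = 433.96/0.8453 = 513.39 kg/s.
Product F6 = 0.832×513.39 = 427.14 kg/s.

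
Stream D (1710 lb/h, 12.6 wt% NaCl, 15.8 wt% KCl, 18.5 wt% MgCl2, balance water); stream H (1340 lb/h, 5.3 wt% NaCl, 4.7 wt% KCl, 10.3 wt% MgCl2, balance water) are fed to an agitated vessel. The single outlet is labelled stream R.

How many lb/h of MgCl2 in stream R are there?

MgCl2 out = MgCl2 in = 1710×0.185 + 1340×0.103 = 454.37 lb/h.

454.4 lb/h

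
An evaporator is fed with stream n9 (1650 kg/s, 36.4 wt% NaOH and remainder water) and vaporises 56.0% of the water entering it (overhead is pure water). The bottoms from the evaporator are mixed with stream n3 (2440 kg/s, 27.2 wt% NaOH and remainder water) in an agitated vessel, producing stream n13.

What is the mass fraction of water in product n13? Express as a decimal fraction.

Vapour removed = 0.560×0.636×1650 = 587.66 kg/s; concentrate = 1062.3 kg/s.
water reaching the mixer = 461.74 (from concentrate) + 2440×0.728 = 2238.1 kg/s.
Product flow = 1062.3 + 2440 = 3502.3 kg/s; water fraction = 0.6390.

0.6390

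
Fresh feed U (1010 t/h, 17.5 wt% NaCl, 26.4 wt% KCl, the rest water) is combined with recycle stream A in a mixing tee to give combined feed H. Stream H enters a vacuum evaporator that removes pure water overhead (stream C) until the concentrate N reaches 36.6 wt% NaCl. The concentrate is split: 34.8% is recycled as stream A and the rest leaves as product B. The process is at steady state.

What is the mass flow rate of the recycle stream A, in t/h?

Overall NaCl balance (none leaves overhead): NaCl in fresh feed = NaCl in product, i.e. 1010×0.175 = (1−0.348)·N·0.366.
N = 176.75/(0.366×0.652) = 740.68 t/h.
Recycle A = 0.348×740.68 = 257.76 t/h.

257.8 t/h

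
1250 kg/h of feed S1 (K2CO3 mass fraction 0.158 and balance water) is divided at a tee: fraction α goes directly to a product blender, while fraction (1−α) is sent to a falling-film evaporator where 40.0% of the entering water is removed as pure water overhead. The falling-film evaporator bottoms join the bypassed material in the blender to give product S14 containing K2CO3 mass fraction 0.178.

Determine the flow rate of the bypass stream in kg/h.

833 kg/h

All 1250×0.158 = 197.5 kg/h of K2CO3 reaches S14, so S14 = 197.5/0.178 = 1109.6 kg/h and vapour = 140.45 kg/h.
The evaporator receives (1−α)·1250 of feed at 0.842 water and removes 0.400 of that water:
0.400×0.842×(1−α)×1250 = 140.45
(1−α) = 140.45/421 = 0.3336;  α = 0.6664.
Bypass flow = 0.6664×1250 = 832.99 kg/h.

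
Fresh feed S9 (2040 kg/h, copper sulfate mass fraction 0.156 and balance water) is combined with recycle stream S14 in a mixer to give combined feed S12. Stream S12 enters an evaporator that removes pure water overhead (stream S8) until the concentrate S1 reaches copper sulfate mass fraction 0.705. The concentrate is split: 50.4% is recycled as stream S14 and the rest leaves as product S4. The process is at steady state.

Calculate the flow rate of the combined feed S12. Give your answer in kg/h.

Overall copper sulfate balance (none leaves overhead): copper sulfate in fresh feed = copper sulfate in product, i.e. 2040×0.156 = (1−0.504)·S1·0.705.
S1 = 318.24/(0.705×0.496) = 910.09 kg/h.
Recycle S14 = 0.504×910.09 = 458.68 kg/h.
Combined feed S12 = 2040 + 458.68 = 2498.7 kg/h.

2499 kg/h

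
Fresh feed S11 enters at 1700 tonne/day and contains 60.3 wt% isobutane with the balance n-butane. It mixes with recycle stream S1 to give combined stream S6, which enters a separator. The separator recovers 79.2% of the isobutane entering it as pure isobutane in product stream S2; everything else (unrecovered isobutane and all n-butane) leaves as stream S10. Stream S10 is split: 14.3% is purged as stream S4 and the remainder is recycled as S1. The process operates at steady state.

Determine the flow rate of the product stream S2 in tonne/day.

988 tonne/day

isobutane in S6: m_A = 1700×0.603 + (1−0.143)·(1−0.792)·m_A, so m_A = 1025.1/0.8217 = 1247.5 tonne/day.
Product S2 = 0.792×1247.5 = 988 tonne/day.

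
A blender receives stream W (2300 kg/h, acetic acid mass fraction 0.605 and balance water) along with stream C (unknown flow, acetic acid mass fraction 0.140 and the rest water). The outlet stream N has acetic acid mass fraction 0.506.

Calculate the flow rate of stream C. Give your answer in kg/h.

622.1 kg/h

Let C be the unknown flow. Total out = 2300 + C.
acetic acid balance: 1391.5 + 0.140·C = 0.506·(2300 + C)
(0.140 − 0.506)·C = 0.506×2300 − 1391.5 = -227.7
C = -227.7 / -0.366 = 622.13 kg/h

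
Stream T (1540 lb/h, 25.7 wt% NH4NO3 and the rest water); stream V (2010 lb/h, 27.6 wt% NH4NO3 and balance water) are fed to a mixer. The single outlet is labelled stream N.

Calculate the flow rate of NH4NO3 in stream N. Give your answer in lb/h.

950.5 lb/h

NH4NO3 out = NH4NO3 in = 1540×0.257 + 2010×0.276 = 950.54 lb/h.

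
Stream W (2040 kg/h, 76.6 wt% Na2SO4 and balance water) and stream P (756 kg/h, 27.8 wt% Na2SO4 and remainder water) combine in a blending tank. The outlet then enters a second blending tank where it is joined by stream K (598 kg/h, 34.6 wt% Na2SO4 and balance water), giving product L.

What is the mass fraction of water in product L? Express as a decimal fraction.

0.417

Overall, product flow = 3394 kg/h.
water in = 2040×0.234 + 756×0.722 + 598×0.654 = 1414.3 kg/h.
water fraction in L = 0.417.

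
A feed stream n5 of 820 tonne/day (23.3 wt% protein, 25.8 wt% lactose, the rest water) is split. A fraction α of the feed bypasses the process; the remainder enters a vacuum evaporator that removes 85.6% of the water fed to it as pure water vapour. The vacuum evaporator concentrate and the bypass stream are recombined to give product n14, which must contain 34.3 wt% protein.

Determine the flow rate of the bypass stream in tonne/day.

All 820×0.233 = 191.06 tonne/day of protein reaches n14, so n14 = 191.06/0.343 = 557.03 tonne/day and vapour = 262.97 tonne/day.
The evaporator receives (1−α)·820 of feed at 0.509 water and removes 0.856 of that water:
0.856×0.509×(1−α)×820 = 262.97
(1−α) = 262.97/357.28 = 0.7360;  α = 0.2640.
Bypass flow = 0.2640×820 = 216.44 tonne/day.

216.4 tonne/day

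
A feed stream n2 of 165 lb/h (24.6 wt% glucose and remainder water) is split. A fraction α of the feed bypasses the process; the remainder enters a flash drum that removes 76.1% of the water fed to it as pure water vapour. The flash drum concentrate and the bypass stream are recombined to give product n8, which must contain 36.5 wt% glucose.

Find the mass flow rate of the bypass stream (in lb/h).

All 165×0.246 = 40.59 lb/h of glucose reaches n8, so n8 = 40.59/0.365 = 111.21 lb/h and vapour = 53.795 lb/h.
The evaporator receives (1−α)·165 of feed at 0.754 water and removes 0.761 of that water:
0.761×0.754×(1−α)×165 = 53.795
(1−α) = 53.795/94.676 = 0.5682;  α = 0.4318.
Bypass flow = 0.4318×165 = 71.248 lb/h.

71.25 lb/h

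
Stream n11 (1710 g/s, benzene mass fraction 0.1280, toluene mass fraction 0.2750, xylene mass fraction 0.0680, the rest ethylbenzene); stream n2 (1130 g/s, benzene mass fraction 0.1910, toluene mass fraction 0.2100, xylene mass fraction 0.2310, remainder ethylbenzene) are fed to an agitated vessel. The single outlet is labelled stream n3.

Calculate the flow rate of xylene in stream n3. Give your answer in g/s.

377.3 g/s

xylene out = xylene in = 1710×0.068 + 1130×0.231 = 377.31 g/s.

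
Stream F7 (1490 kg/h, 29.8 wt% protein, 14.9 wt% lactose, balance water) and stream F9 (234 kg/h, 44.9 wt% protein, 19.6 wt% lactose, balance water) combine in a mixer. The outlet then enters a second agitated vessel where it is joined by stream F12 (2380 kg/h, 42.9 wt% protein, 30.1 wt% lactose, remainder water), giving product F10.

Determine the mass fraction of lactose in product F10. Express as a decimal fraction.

Overall, product flow = 4104 kg/h.
lactose in = 1490×0.149 + 234×0.196 + 2380×0.301 = 984.25 kg/h.
lactose fraction in F10 = 0.240.

0.240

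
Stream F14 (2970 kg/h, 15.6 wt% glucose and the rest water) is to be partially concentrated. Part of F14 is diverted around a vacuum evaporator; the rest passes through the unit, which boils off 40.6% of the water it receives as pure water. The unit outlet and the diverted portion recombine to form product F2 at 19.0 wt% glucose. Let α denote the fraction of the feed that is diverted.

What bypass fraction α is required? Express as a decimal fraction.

0.478

All 2970×0.156 = 463.32 kg/h of glucose reaches F2, so F2 = 463.32/0.190 = 2438.5 kg/h and vapour = 531.47 kg/h.
The evaporator receives (1−α)·2970 of feed at 0.844 water and removes 0.406 of that water:
0.406×0.844×(1−α)×2970 = 531.47
(1−α) = 531.47/1017.7 = 0.5222;  α = 0.4778.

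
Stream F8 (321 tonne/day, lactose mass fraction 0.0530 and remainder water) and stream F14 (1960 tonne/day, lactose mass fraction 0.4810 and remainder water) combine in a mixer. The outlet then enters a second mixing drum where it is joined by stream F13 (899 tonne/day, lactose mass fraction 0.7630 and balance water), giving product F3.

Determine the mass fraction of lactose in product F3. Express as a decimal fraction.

0.5175

Overall, product flow = 3180 tonne/day.
lactose in = 321×0.053 + 1960×0.481 + 899×0.763 = 1645.7 tonne/day.
lactose fraction in F3 = 0.5175.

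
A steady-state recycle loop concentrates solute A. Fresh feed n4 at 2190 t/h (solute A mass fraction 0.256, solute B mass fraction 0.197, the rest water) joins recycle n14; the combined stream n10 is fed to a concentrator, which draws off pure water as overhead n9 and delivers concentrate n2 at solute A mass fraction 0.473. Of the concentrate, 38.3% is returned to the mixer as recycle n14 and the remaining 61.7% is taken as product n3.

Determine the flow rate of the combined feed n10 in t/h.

2926 t/h

Overall solute A balance (none leaves overhead): solute A in fresh feed = solute A in product, i.e. 2190×0.256 = (1−0.383)·n2·0.473.
n2 = 560.64/(0.473×0.617) = 1921 t/h.
Recycle n14 = 0.383×1921 = 735.76 t/h.
Combined feed n10 = 2190 + 735.76 = 2925.8 t/h.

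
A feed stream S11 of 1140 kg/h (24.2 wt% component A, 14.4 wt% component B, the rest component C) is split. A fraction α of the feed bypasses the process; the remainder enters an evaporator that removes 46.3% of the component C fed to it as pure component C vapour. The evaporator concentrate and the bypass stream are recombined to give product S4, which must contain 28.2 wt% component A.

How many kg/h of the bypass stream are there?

All 1140×0.242 = 275.88 kg/h of component A reaches S4, so S4 = 275.88/0.282 = 978.3 kg/h and vapour = 161.7 kg/h.
The evaporator receives (1−α)·1140 of feed at 0.614 component C and removes 0.463 of that component C:
0.463×0.614×(1−α)×1140 = 161.7
(1−α) = 161.7/324.08 = 0.4990;  α = 0.5010.
Bypass flow = 0.5010×1140 = 571.19 kg/h.

571.2 kg/h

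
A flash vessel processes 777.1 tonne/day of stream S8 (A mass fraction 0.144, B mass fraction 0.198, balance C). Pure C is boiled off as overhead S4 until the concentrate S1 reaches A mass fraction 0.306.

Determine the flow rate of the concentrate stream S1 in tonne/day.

365.7 tonne/day

A is conserved: 777.1×0.144 = 111.9 tonne/day all reports to the concentrate.
Concentrate = 111.9/(target fraction) = 365.69 tonne/day.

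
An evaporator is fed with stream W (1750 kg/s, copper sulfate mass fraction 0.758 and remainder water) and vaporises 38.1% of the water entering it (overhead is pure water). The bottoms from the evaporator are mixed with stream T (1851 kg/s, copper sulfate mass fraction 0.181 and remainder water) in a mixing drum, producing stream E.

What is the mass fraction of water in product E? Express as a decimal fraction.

0.517

Vapour removed = 0.381×0.242×1750 = 161.35 kg/s; concentrate = 1588.6 kg/s.
water reaching the mixer = 262.15 (from concentrate) + 1851×0.819 = 1778.1 kg/s.
Product flow = 1588.6 + 1851 = 3439.6 kg/s; water fraction = 0.517.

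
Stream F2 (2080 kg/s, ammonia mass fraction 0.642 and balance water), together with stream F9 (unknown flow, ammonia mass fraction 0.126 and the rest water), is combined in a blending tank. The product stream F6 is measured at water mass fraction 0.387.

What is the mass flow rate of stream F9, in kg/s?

Let F9 be the unknown flow. Total out = 2080 + F9.
water balance: 744.64 + 0.874·F9 = 0.387·(2080 + F9)
(0.874 − 0.387)·F9 = 0.387×2080 − 744.64 = 60.32
F9 = 60.32 / 0.487 = 123.86 kg/s

123.9 kg/s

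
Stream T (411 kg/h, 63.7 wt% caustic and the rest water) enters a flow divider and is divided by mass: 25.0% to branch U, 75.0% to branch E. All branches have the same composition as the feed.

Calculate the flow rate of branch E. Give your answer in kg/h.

308.2 kg/h

Branch E flow = 0.750×411 = 308.25 kg/h.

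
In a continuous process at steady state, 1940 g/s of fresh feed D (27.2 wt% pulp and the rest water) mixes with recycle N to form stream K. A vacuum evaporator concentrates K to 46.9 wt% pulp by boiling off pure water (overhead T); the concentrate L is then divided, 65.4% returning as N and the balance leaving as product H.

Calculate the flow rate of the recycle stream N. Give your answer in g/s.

Overall pulp balance (none leaves overhead): pulp in fresh feed = pulp in product, i.e. 1940×0.272 = (1−0.654)·L·0.469.
L = 527.68/(0.469×0.346) = 3251.8 g/s.
Recycle N = 0.654×3251.8 = 2126.7 g/s.

2127 g/s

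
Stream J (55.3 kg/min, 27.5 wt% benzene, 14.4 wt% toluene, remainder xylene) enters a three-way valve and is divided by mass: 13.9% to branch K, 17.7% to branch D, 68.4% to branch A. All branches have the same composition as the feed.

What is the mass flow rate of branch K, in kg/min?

7.687 kg/min

Branch K flow = 0.139×55.3 = 7.6867 kg/min.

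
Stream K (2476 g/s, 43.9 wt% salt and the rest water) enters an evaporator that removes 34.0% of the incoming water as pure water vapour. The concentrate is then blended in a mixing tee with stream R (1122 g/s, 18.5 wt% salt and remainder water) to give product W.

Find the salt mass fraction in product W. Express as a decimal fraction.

0.414

Vapour removed = 0.340×0.561×2476 = 472.27 g/s; concentrate = 2003.7 g/s.
salt reaching the mixer = 1087 (from concentrate) + 1122×0.185 = 1294.5 g/s.
Product flow = 2003.7 + 1122 = 3125.7 g/s; salt fraction = 0.414.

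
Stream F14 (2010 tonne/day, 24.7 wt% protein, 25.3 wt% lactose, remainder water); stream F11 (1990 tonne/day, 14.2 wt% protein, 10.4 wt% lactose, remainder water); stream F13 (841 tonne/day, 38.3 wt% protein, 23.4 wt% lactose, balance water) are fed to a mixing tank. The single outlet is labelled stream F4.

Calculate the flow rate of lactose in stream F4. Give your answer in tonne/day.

912.3 tonne/day

lactose out = lactose in = 2010×0.253 + 1990×0.104 + 841×0.234 = 912.28 tonne/day.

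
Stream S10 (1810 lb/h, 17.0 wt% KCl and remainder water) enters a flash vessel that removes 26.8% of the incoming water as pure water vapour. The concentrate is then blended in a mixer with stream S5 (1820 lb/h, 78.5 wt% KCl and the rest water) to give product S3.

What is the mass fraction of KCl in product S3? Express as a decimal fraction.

Vapour removed = 0.268×0.830×1810 = 402.62 lb/h; concentrate = 1407.4 lb/h.
KCl reaching the mixer = 307.7 (from concentrate) + 1820×0.785 = 1736.4 lb/h.
Product flow = 1407.4 + 1820 = 3227.4 lb/h; KCl fraction = 0.5380.

0.5380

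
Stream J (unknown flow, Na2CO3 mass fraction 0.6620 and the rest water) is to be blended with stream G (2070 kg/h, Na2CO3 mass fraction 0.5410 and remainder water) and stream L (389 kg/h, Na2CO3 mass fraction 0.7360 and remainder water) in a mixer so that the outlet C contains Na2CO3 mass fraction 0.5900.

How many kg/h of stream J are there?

619.9 kg/h

Let J be the unknown flow. Total out = 2459 + J.
Na2CO3 balance: 1406.2 + 0.662·J = 0.590·(2459 + J)
(0.662 − 0.590)·J = 0.590×2459 − 1406.2 = 44.636
J = 44.636 / 0.072 = 619.94 kg/h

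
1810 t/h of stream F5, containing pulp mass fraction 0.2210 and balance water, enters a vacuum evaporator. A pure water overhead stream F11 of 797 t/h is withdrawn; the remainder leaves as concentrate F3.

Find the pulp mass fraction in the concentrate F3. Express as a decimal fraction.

pulp is not removed: 1810×0.221 = 400.01 t/h of pulp enters F3.
Concentrate = 1810 − 797 = 1013 t/h.
Mass fraction = 400.01/1013 = 0.3949.

0.3949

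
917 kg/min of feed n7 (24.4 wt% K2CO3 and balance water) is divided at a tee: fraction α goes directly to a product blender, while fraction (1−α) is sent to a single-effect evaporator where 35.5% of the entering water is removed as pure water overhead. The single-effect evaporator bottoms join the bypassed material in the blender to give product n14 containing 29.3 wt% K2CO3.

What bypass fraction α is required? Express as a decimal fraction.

All 917×0.244 = 223.75 kg/min of K2CO3 reaches n14, so n14 = 223.75/0.293 = 763.65 kg/min and vapour = 153.35 kg/min.
The evaporator receives (1−α)·917 of feed at 0.756 water and removes 0.355 of that water:
0.355×0.756×(1−α)×917 = 153.35
(1−α) = 153.35/246.1 = 0.6231;  α = 0.3769.

0.377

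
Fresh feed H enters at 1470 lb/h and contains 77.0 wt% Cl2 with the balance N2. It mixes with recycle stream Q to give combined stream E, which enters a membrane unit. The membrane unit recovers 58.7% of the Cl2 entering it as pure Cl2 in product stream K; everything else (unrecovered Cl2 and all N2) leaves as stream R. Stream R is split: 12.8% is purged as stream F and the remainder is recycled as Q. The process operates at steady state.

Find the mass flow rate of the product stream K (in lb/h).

1038 lb/h

Cl2 in E: m_A = 1470×0.770 + (1−0.128)·(1−0.587)·m_A, so m_A = 1131.9/0.6399 = 1769 lb/h.
Product K = 0.587×1769 = 1038.4 lb/h.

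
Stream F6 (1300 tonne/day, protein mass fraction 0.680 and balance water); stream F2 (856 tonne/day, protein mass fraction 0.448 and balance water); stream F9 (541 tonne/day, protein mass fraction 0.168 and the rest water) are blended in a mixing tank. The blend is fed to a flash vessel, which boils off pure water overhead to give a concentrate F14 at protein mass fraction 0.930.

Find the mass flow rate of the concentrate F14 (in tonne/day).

protein entering = 1300×0.680 + 856×0.448 + 541×0.168 = 1358.4 tonne/day.
All protein reports to F14, so F14 = 1358.4/0.930 = 1460.6 tonne/day.

1461 tonne/day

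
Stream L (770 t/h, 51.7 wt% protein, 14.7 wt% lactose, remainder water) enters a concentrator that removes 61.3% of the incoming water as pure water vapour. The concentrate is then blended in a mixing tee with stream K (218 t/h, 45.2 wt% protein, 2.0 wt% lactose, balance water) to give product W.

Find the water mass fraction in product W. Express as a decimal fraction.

0.259

Vapour removed = 0.613×0.336×770 = 158.6 t/h; concentrate = 611.4 t/h.
water reaching the mixer = 100.12 (from concentrate) + 218×0.528 = 215.23 t/h.
Product flow = 611.4 + 218 = 829.4 t/h; water fraction = 0.259.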